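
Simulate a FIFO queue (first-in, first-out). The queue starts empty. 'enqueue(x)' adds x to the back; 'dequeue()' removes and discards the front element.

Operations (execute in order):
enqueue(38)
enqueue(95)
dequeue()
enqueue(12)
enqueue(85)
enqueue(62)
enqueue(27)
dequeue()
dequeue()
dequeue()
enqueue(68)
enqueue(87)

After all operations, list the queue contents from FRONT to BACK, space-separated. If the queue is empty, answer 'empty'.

Answer: 62 27 68 87

Derivation:
enqueue(38): [38]
enqueue(95): [38, 95]
dequeue(): [95]
enqueue(12): [95, 12]
enqueue(85): [95, 12, 85]
enqueue(62): [95, 12, 85, 62]
enqueue(27): [95, 12, 85, 62, 27]
dequeue(): [12, 85, 62, 27]
dequeue(): [85, 62, 27]
dequeue(): [62, 27]
enqueue(68): [62, 27, 68]
enqueue(87): [62, 27, 68, 87]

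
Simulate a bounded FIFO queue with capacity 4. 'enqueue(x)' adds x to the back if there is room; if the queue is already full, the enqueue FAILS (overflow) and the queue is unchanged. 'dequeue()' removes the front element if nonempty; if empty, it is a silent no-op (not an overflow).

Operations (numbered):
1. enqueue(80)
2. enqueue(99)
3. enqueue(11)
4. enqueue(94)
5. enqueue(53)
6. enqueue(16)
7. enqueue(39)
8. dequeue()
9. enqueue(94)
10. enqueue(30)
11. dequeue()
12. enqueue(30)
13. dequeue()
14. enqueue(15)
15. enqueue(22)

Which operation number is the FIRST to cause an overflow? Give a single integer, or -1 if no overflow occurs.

1. enqueue(80): size=1
2. enqueue(99): size=2
3. enqueue(11): size=3
4. enqueue(94): size=4
5. enqueue(53): size=4=cap → OVERFLOW (fail)
6. enqueue(16): size=4=cap → OVERFLOW (fail)
7. enqueue(39): size=4=cap → OVERFLOW (fail)
8. dequeue(): size=3
9. enqueue(94): size=4
10. enqueue(30): size=4=cap → OVERFLOW (fail)
11. dequeue(): size=3
12. enqueue(30): size=4
13. dequeue(): size=3
14. enqueue(15): size=4
15. enqueue(22): size=4=cap → OVERFLOW (fail)

Answer: 5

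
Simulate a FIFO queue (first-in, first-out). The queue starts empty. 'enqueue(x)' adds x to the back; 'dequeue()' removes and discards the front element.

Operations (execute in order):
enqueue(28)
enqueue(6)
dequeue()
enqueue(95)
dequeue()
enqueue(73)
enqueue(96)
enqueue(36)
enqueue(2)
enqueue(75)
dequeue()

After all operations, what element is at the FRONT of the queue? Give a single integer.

enqueue(28): queue = [28]
enqueue(6): queue = [28, 6]
dequeue(): queue = [6]
enqueue(95): queue = [6, 95]
dequeue(): queue = [95]
enqueue(73): queue = [95, 73]
enqueue(96): queue = [95, 73, 96]
enqueue(36): queue = [95, 73, 96, 36]
enqueue(2): queue = [95, 73, 96, 36, 2]
enqueue(75): queue = [95, 73, 96, 36, 2, 75]
dequeue(): queue = [73, 96, 36, 2, 75]

Answer: 73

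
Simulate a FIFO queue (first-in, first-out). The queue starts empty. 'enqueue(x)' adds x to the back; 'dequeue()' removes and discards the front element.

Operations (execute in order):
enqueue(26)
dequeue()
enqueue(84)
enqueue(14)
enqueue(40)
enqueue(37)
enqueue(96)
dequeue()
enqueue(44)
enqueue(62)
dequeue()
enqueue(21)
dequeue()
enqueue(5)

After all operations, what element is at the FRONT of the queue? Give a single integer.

Answer: 37

Derivation:
enqueue(26): queue = [26]
dequeue(): queue = []
enqueue(84): queue = [84]
enqueue(14): queue = [84, 14]
enqueue(40): queue = [84, 14, 40]
enqueue(37): queue = [84, 14, 40, 37]
enqueue(96): queue = [84, 14, 40, 37, 96]
dequeue(): queue = [14, 40, 37, 96]
enqueue(44): queue = [14, 40, 37, 96, 44]
enqueue(62): queue = [14, 40, 37, 96, 44, 62]
dequeue(): queue = [40, 37, 96, 44, 62]
enqueue(21): queue = [40, 37, 96, 44, 62, 21]
dequeue(): queue = [37, 96, 44, 62, 21]
enqueue(5): queue = [37, 96, 44, 62, 21, 5]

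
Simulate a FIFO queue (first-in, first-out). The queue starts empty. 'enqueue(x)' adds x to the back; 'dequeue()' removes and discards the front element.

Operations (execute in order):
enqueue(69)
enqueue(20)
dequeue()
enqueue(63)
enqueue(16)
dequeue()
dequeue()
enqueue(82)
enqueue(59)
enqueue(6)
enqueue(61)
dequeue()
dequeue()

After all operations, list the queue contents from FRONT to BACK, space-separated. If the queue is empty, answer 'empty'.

enqueue(69): [69]
enqueue(20): [69, 20]
dequeue(): [20]
enqueue(63): [20, 63]
enqueue(16): [20, 63, 16]
dequeue(): [63, 16]
dequeue(): [16]
enqueue(82): [16, 82]
enqueue(59): [16, 82, 59]
enqueue(6): [16, 82, 59, 6]
enqueue(61): [16, 82, 59, 6, 61]
dequeue(): [82, 59, 6, 61]
dequeue(): [59, 6, 61]

Answer: 59 6 61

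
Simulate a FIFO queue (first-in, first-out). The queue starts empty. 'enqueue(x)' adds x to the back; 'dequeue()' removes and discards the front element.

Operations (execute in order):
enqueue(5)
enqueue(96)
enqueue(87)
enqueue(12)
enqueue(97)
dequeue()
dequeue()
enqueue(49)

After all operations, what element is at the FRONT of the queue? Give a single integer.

enqueue(5): queue = [5]
enqueue(96): queue = [5, 96]
enqueue(87): queue = [5, 96, 87]
enqueue(12): queue = [5, 96, 87, 12]
enqueue(97): queue = [5, 96, 87, 12, 97]
dequeue(): queue = [96, 87, 12, 97]
dequeue(): queue = [87, 12, 97]
enqueue(49): queue = [87, 12, 97, 49]

Answer: 87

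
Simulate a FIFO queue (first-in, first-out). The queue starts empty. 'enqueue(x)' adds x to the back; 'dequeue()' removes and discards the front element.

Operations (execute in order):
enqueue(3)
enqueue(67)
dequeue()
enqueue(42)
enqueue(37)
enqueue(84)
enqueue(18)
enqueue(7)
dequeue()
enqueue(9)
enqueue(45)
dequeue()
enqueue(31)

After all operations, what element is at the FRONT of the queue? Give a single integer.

enqueue(3): queue = [3]
enqueue(67): queue = [3, 67]
dequeue(): queue = [67]
enqueue(42): queue = [67, 42]
enqueue(37): queue = [67, 42, 37]
enqueue(84): queue = [67, 42, 37, 84]
enqueue(18): queue = [67, 42, 37, 84, 18]
enqueue(7): queue = [67, 42, 37, 84, 18, 7]
dequeue(): queue = [42, 37, 84, 18, 7]
enqueue(9): queue = [42, 37, 84, 18, 7, 9]
enqueue(45): queue = [42, 37, 84, 18, 7, 9, 45]
dequeue(): queue = [37, 84, 18, 7, 9, 45]
enqueue(31): queue = [37, 84, 18, 7, 9, 45, 31]

Answer: 37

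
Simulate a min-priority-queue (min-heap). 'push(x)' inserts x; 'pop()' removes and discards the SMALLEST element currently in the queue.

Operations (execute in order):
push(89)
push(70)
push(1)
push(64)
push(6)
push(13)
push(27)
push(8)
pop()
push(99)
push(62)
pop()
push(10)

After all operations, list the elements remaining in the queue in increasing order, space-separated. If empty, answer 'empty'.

Answer: 8 10 13 27 62 64 70 89 99

Derivation:
push(89): heap contents = [89]
push(70): heap contents = [70, 89]
push(1): heap contents = [1, 70, 89]
push(64): heap contents = [1, 64, 70, 89]
push(6): heap contents = [1, 6, 64, 70, 89]
push(13): heap contents = [1, 6, 13, 64, 70, 89]
push(27): heap contents = [1, 6, 13, 27, 64, 70, 89]
push(8): heap contents = [1, 6, 8, 13, 27, 64, 70, 89]
pop() → 1: heap contents = [6, 8, 13, 27, 64, 70, 89]
push(99): heap contents = [6, 8, 13, 27, 64, 70, 89, 99]
push(62): heap contents = [6, 8, 13, 27, 62, 64, 70, 89, 99]
pop() → 6: heap contents = [8, 13, 27, 62, 64, 70, 89, 99]
push(10): heap contents = [8, 10, 13, 27, 62, 64, 70, 89, 99]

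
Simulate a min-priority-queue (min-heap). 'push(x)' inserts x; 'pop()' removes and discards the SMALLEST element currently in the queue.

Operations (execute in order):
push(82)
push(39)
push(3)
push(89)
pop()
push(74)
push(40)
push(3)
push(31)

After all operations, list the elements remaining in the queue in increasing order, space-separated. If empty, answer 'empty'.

Answer: 3 31 39 40 74 82 89

Derivation:
push(82): heap contents = [82]
push(39): heap contents = [39, 82]
push(3): heap contents = [3, 39, 82]
push(89): heap contents = [3, 39, 82, 89]
pop() → 3: heap contents = [39, 82, 89]
push(74): heap contents = [39, 74, 82, 89]
push(40): heap contents = [39, 40, 74, 82, 89]
push(3): heap contents = [3, 39, 40, 74, 82, 89]
push(31): heap contents = [3, 31, 39, 40, 74, 82, 89]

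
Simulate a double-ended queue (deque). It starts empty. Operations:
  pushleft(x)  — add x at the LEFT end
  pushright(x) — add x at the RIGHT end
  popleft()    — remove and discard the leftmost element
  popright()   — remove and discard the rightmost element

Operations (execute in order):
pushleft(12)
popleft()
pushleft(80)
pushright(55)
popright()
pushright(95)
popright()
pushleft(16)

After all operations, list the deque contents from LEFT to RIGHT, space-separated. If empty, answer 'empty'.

Answer: 16 80

Derivation:
pushleft(12): [12]
popleft(): []
pushleft(80): [80]
pushright(55): [80, 55]
popright(): [80]
pushright(95): [80, 95]
popright(): [80]
pushleft(16): [16, 80]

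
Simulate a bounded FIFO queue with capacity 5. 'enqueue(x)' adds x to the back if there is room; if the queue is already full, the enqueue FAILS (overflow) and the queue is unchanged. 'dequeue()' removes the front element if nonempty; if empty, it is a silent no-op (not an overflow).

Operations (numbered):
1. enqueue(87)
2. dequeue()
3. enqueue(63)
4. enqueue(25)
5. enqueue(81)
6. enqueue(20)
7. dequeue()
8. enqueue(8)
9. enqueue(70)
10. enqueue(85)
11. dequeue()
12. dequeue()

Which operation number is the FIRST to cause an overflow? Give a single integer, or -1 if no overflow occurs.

1. enqueue(87): size=1
2. dequeue(): size=0
3. enqueue(63): size=1
4. enqueue(25): size=2
5. enqueue(81): size=3
6. enqueue(20): size=4
7. dequeue(): size=3
8. enqueue(8): size=4
9. enqueue(70): size=5
10. enqueue(85): size=5=cap → OVERFLOW (fail)
11. dequeue(): size=4
12. dequeue(): size=3

Answer: 10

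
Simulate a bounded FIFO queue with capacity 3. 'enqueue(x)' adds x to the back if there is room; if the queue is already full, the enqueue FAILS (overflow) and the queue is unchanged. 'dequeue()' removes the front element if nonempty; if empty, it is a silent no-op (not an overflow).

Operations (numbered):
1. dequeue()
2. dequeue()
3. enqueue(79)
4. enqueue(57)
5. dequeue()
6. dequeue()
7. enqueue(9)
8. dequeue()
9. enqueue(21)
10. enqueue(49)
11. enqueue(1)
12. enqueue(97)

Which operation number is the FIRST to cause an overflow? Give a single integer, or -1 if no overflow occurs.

Answer: 12

Derivation:
1. dequeue(): empty, no-op, size=0
2. dequeue(): empty, no-op, size=0
3. enqueue(79): size=1
4. enqueue(57): size=2
5. dequeue(): size=1
6. dequeue(): size=0
7. enqueue(9): size=1
8. dequeue(): size=0
9. enqueue(21): size=1
10. enqueue(49): size=2
11. enqueue(1): size=3
12. enqueue(97): size=3=cap → OVERFLOW (fail)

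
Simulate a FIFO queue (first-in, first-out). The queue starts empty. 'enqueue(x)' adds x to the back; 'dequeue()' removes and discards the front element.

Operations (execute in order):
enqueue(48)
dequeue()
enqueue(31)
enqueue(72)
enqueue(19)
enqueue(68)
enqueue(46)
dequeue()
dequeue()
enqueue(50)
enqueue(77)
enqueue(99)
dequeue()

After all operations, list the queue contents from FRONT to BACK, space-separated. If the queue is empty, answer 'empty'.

Answer: 68 46 50 77 99

Derivation:
enqueue(48): [48]
dequeue(): []
enqueue(31): [31]
enqueue(72): [31, 72]
enqueue(19): [31, 72, 19]
enqueue(68): [31, 72, 19, 68]
enqueue(46): [31, 72, 19, 68, 46]
dequeue(): [72, 19, 68, 46]
dequeue(): [19, 68, 46]
enqueue(50): [19, 68, 46, 50]
enqueue(77): [19, 68, 46, 50, 77]
enqueue(99): [19, 68, 46, 50, 77, 99]
dequeue(): [68, 46, 50, 77, 99]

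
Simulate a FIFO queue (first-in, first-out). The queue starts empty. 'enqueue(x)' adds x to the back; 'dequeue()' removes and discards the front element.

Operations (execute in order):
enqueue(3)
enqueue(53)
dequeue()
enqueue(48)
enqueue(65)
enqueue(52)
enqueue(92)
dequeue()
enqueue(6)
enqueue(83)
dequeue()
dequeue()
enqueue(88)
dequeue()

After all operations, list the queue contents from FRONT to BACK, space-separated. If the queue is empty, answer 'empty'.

enqueue(3): [3]
enqueue(53): [3, 53]
dequeue(): [53]
enqueue(48): [53, 48]
enqueue(65): [53, 48, 65]
enqueue(52): [53, 48, 65, 52]
enqueue(92): [53, 48, 65, 52, 92]
dequeue(): [48, 65, 52, 92]
enqueue(6): [48, 65, 52, 92, 6]
enqueue(83): [48, 65, 52, 92, 6, 83]
dequeue(): [65, 52, 92, 6, 83]
dequeue(): [52, 92, 6, 83]
enqueue(88): [52, 92, 6, 83, 88]
dequeue(): [92, 6, 83, 88]

Answer: 92 6 83 88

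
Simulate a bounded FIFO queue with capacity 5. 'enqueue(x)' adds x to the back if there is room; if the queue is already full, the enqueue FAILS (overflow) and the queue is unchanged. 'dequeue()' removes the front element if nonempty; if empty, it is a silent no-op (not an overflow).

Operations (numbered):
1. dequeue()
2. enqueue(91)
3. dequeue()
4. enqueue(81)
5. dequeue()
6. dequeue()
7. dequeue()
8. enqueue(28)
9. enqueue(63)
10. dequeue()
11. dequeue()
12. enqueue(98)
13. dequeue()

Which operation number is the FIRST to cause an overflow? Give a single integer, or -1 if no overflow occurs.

Answer: -1

Derivation:
1. dequeue(): empty, no-op, size=0
2. enqueue(91): size=1
3. dequeue(): size=0
4. enqueue(81): size=1
5. dequeue(): size=0
6. dequeue(): empty, no-op, size=0
7. dequeue(): empty, no-op, size=0
8. enqueue(28): size=1
9. enqueue(63): size=2
10. dequeue(): size=1
11. dequeue(): size=0
12. enqueue(98): size=1
13. dequeue(): size=0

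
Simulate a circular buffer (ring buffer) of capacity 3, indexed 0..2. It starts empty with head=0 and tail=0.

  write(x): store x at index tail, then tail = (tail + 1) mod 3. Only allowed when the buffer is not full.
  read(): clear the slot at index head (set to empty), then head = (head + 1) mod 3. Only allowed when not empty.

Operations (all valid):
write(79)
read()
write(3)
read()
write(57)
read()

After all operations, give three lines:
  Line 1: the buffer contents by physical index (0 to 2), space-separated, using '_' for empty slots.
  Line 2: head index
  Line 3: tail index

write(79): buf=[79 _ _], head=0, tail=1, size=1
read(): buf=[_ _ _], head=1, tail=1, size=0
write(3): buf=[_ 3 _], head=1, tail=2, size=1
read(): buf=[_ _ _], head=2, tail=2, size=0
write(57): buf=[_ _ 57], head=2, tail=0, size=1
read(): buf=[_ _ _], head=0, tail=0, size=0

Answer: _ _ _
0
0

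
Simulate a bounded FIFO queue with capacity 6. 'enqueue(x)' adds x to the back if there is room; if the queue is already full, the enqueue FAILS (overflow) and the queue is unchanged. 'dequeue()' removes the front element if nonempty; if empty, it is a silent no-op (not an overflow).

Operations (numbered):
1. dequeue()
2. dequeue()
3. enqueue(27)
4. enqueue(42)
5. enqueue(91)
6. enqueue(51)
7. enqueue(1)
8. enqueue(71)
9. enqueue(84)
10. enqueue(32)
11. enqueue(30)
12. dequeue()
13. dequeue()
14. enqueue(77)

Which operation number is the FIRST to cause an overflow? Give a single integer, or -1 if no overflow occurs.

Answer: 9

Derivation:
1. dequeue(): empty, no-op, size=0
2. dequeue(): empty, no-op, size=0
3. enqueue(27): size=1
4. enqueue(42): size=2
5. enqueue(91): size=3
6. enqueue(51): size=4
7. enqueue(1): size=5
8. enqueue(71): size=6
9. enqueue(84): size=6=cap → OVERFLOW (fail)
10. enqueue(32): size=6=cap → OVERFLOW (fail)
11. enqueue(30): size=6=cap → OVERFLOW (fail)
12. dequeue(): size=5
13. dequeue(): size=4
14. enqueue(77): size=5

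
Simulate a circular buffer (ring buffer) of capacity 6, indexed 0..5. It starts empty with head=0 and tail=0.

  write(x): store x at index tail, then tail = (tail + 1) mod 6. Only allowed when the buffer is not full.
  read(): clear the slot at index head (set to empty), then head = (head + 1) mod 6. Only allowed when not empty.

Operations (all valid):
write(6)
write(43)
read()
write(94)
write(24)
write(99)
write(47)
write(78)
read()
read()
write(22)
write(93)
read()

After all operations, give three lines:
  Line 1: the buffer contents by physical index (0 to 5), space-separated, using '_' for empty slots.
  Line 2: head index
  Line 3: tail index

Answer: 78 22 93 _ 99 47
4
3

Derivation:
write(6): buf=[6 _ _ _ _ _], head=0, tail=1, size=1
write(43): buf=[6 43 _ _ _ _], head=0, tail=2, size=2
read(): buf=[_ 43 _ _ _ _], head=1, tail=2, size=1
write(94): buf=[_ 43 94 _ _ _], head=1, tail=3, size=2
write(24): buf=[_ 43 94 24 _ _], head=1, tail=4, size=3
write(99): buf=[_ 43 94 24 99 _], head=1, tail=5, size=4
write(47): buf=[_ 43 94 24 99 47], head=1, tail=0, size=5
write(78): buf=[78 43 94 24 99 47], head=1, tail=1, size=6
read(): buf=[78 _ 94 24 99 47], head=2, tail=1, size=5
read(): buf=[78 _ _ 24 99 47], head=3, tail=1, size=4
write(22): buf=[78 22 _ 24 99 47], head=3, tail=2, size=5
write(93): buf=[78 22 93 24 99 47], head=3, tail=3, size=6
read(): buf=[78 22 93 _ 99 47], head=4, tail=3, size=5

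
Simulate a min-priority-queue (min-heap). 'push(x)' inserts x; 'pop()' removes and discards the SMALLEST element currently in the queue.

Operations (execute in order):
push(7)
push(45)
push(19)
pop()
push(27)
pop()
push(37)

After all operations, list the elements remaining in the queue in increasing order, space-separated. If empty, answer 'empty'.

Answer: 27 37 45

Derivation:
push(7): heap contents = [7]
push(45): heap contents = [7, 45]
push(19): heap contents = [7, 19, 45]
pop() → 7: heap contents = [19, 45]
push(27): heap contents = [19, 27, 45]
pop() → 19: heap contents = [27, 45]
push(37): heap contents = [27, 37, 45]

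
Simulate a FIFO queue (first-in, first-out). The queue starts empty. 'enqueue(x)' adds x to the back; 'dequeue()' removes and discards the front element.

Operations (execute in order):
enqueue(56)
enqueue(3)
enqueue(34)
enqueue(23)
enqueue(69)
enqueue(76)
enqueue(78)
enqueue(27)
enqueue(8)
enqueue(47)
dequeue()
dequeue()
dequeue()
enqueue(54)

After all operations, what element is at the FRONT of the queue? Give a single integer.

enqueue(56): queue = [56]
enqueue(3): queue = [56, 3]
enqueue(34): queue = [56, 3, 34]
enqueue(23): queue = [56, 3, 34, 23]
enqueue(69): queue = [56, 3, 34, 23, 69]
enqueue(76): queue = [56, 3, 34, 23, 69, 76]
enqueue(78): queue = [56, 3, 34, 23, 69, 76, 78]
enqueue(27): queue = [56, 3, 34, 23, 69, 76, 78, 27]
enqueue(8): queue = [56, 3, 34, 23, 69, 76, 78, 27, 8]
enqueue(47): queue = [56, 3, 34, 23, 69, 76, 78, 27, 8, 47]
dequeue(): queue = [3, 34, 23, 69, 76, 78, 27, 8, 47]
dequeue(): queue = [34, 23, 69, 76, 78, 27, 8, 47]
dequeue(): queue = [23, 69, 76, 78, 27, 8, 47]
enqueue(54): queue = [23, 69, 76, 78, 27, 8, 47, 54]

Answer: 23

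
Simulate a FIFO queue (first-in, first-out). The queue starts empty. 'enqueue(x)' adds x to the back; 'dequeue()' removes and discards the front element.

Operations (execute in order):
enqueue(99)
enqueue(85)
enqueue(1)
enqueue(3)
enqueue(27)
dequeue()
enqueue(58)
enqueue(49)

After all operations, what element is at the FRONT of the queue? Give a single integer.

enqueue(99): queue = [99]
enqueue(85): queue = [99, 85]
enqueue(1): queue = [99, 85, 1]
enqueue(3): queue = [99, 85, 1, 3]
enqueue(27): queue = [99, 85, 1, 3, 27]
dequeue(): queue = [85, 1, 3, 27]
enqueue(58): queue = [85, 1, 3, 27, 58]
enqueue(49): queue = [85, 1, 3, 27, 58, 49]

Answer: 85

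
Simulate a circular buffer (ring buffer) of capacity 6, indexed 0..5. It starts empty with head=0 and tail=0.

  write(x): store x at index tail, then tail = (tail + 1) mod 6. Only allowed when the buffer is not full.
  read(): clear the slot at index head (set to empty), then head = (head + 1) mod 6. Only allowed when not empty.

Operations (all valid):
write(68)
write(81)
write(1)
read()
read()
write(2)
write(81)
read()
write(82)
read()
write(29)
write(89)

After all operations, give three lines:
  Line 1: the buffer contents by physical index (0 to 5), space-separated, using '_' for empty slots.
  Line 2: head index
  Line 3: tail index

Answer: 29 89 _ _ 81 82
4
2

Derivation:
write(68): buf=[68 _ _ _ _ _], head=0, tail=1, size=1
write(81): buf=[68 81 _ _ _ _], head=0, tail=2, size=2
write(1): buf=[68 81 1 _ _ _], head=0, tail=3, size=3
read(): buf=[_ 81 1 _ _ _], head=1, tail=3, size=2
read(): buf=[_ _ 1 _ _ _], head=2, tail=3, size=1
write(2): buf=[_ _ 1 2 _ _], head=2, tail=4, size=2
write(81): buf=[_ _ 1 2 81 _], head=2, tail=5, size=3
read(): buf=[_ _ _ 2 81 _], head=3, tail=5, size=2
write(82): buf=[_ _ _ 2 81 82], head=3, tail=0, size=3
read(): buf=[_ _ _ _ 81 82], head=4, tail=0, size=2
write(29): buf=[29 _ _ _ 81 82], head=4, tail=1, size=3
write(89): buf=[29 89 _ _ 81 82], head=4, tail=2, size=4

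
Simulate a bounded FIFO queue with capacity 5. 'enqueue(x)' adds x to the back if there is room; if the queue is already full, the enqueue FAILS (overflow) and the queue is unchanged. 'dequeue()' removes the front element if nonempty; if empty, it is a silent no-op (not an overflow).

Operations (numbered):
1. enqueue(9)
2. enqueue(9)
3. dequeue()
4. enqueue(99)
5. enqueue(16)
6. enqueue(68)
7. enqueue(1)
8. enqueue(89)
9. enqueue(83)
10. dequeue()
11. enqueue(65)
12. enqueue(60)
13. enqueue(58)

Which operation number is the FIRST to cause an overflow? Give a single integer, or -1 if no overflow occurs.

1. enqueue(9): size=1
2. enqueue(9): size=2
3. dequeue(): size=1
4. enqueue(99): size=2
5. enqueue(16): size=3
6. enqueue(68): size=4
7. enqueue(1): size=5
8. enqueue(89): size=5=cap → OVERFLOW (fail)
9. enqueue(83): size=5=cap → OVERFLOW (fail)
10. dequeue(): size=4
11. enqueue(65): size=5
12. enqueue(60): size=5=cap → OVERFLOW (fail)
13. enqueue(58): size=5=cap → OVERFLOW (fail)

Answer: 8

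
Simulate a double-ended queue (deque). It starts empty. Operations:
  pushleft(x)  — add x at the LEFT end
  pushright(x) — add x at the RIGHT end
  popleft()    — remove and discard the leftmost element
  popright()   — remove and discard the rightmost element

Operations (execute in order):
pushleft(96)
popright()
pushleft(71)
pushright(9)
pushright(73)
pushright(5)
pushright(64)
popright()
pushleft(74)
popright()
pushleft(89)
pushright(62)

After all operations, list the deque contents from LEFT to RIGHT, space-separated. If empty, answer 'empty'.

pushleft(96): [96]
popright(): []
pushleft(71): [71]
pushright(9): [71, 9]
pushright(73): [71, 9, 73]
pushright(5): [71, 9, 73, 5]
pushright(64): [71, 9, 73, 5, 64]
popright(): [71, 9, 73, 5]
pushleft(74): [74, 71, 9, 73, 5]
popright(): [74, 71, 9, 73]
pushleft(89): [89, 74, 71, 9, 73]
pushright(62): [89, 74, 71, 9, 73, 62]

Answer: 89 74 71 9 73 62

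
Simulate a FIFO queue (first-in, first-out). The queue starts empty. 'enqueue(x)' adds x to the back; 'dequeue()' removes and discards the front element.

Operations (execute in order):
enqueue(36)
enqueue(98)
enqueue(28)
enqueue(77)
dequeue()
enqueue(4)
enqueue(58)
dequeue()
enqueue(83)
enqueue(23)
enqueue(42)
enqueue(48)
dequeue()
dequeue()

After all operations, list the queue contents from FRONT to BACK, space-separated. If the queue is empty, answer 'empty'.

Answer: 4 58 83 23 42 48

Derivation:
enqueue(36): [36]
enqueue(98): [36, 98]
enqueue(28): [36, 98, 28]
enqueue(77): [36, 98, 28, 77]
dequeue(): [98, 28, 77]
enqueue(4): [98, 28, 77, 4]
enqueue(58): [98, 28, 77, 4, 58]
dequeue(): [28, 77, 4, 58]
enqueue(83): [28, 77, 4, 58, 83]
enqueue(23): [28, 77, 4, 58, 83, 23]
enqueue(42): [28, 77, 4, 58, 83, 23, 42]
enqueue(48): [28, 77, 4, 58, 83, 23, 42, 48]
dequeue(): [77, 4, 58, 83, 23, 42, 48]
dequeue(): [4, 58, 83, 23, 42, 48]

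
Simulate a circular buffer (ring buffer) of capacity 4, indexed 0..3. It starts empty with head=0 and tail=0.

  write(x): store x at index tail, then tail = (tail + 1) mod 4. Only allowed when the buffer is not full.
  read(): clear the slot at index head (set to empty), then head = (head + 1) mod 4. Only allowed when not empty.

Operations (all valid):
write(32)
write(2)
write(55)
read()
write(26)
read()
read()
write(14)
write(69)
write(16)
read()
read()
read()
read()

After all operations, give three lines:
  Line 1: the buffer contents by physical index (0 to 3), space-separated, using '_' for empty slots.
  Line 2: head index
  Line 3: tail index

write(32): buf=[32 _ _ _], head=0, tail=1, size=1
write(2): buf=[32 2 _ _], head=0, tail=2, size=2
write(55): buf=[32 2 55 _], head=0, tail=3, size=3
read(): buf=[_ 2 55 _], head=1, tail=3, size=2
write(26): buf=[_ 2 55 26], head=1, tail=0, size=3
read(): buf=[_ _ 55 26], head=2, tail=0, size=2
read(): buf=[_ _ _ 26], head=3, tail=0, size=1
write(14): buf=[14 _ _ 26], head=3, tail=1, size=2
write(69): buf=[14 69 _ 26], head=3, tail=2, size=3
write(16): buf=[14 69 16 26], head=3, tail=3, size=4
read(): buf=[14 69 16 _], head=0, tail=3, size=3
read(): buf=[_ 69 16 _], head=1, tail=3, size=2
read(): buf=[_ _ 16 _], head=2, tail=3, size=1
read(): buf=[_ _ _ _], head=3, tail=3, size=0

Answer: _ _ _ _
3
3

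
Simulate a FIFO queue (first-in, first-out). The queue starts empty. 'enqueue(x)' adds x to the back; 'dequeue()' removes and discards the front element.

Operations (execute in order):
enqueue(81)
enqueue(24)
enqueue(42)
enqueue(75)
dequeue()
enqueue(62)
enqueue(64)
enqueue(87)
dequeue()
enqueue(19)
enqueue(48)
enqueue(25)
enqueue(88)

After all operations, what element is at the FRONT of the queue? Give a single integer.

Answer: 42

Derivation:
enqueue(81): queue = [81]
enqueue(24): queue = [81, 24]
enqueue(42): queue = [81, 24, 42]
enqueue(75): queue = [81, 24, 42, 75]
dequeue(): queue = [24, 42, 75]
enqueue(62): queue = [24, 42, 75, 62]
enqueue(64): queue = [24, 42, 75, 62, 64]
enqueue(87): queue = [24, 42, 75, 62, 64, 87]
dequeue(): queue = [42, 75, 62, 64, 87]
enqueue(19): queue = [42, 75, 62, 64, 87, 19]
enqueue(48): queue = [42, 75, 62, 64, 87, 19, 48]
enqueue(25): queue = [42, 75, 62, 64, 87, 19, 48, 25]
enqueue(88): queue = [42, 75, 62, 64, 87, 19, 48, 25, 88]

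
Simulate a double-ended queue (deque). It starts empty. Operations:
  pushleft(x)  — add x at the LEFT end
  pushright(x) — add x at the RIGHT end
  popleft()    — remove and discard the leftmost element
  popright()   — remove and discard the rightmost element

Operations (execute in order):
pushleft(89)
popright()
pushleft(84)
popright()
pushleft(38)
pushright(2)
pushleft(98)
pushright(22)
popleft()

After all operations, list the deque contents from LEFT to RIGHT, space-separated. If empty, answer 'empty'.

pushleft(89): [89]
popright(): []
pushleft(84): [84]
popright(): []
pushleft(38): [38]
pushright(2): [38, 2]
pushleft(98): [98, 38, 2]
pushright(22): [98, 38, 2, 22]
popleft(): [38, 2, 22]

Answer: 38 2 22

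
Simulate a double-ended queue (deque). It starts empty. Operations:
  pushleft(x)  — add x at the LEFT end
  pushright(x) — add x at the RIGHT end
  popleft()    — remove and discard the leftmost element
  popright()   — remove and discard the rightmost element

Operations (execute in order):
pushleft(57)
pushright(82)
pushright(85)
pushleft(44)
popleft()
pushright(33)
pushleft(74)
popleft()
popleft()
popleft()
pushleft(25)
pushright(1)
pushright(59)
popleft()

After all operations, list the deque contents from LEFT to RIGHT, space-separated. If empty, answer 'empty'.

pushleft(57): [57]
pushright(82): [57, 82]
pushright(85): [57, 82, 85]
pushleft(44): [44, 57, 82, 85]
popleft(): [57, 82, 85]
pushright(33): [57, 82, 85, 33]
pushleft(74): [74, 57, 82, 85, 33]
popleft(): [57, 82, 85, 33]
popleft(): [82, 85, 33]
popleft(): [85, 33]
pushleft(25): [25, 85, 33]
pushright(1): [25, 85, 33, 1]
pushright(59): [25, 85, 33, 1, 59]
popleft(): [85, 33, 1, 59]

Answer: 85 33 1 59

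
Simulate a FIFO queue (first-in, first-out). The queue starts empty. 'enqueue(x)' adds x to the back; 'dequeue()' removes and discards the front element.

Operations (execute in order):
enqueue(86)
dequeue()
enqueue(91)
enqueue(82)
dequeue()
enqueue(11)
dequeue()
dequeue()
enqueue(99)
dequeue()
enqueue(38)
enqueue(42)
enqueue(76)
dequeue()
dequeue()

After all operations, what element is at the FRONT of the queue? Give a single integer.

enqueue(86): queue = [86]
dequeue(): queue = []
enqueue(91): queue = [91]
enqueue(82): queue = [91, 82]
dequeue(): queue = [82]
enqueue(11): queue = [82, 11]
dequeue(): queue = [11]
dequeue(): queue = []
enqueue(99): queue = [99]
dequeue(): queue = []
enqueue(38): queue = [38]
enqueue(42): queue = [38, 42]
enqueue(76): queue = [38, 42, 76]
dequeue(): queue = [42, 76]
dequeue(): queue = [76]

Answer: 76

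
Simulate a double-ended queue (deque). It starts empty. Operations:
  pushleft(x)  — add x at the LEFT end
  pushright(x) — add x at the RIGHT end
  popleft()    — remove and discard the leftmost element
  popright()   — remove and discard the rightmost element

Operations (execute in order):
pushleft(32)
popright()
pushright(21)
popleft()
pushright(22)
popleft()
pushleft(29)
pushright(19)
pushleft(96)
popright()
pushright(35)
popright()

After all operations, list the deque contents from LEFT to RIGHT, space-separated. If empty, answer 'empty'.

Answer: 96 29

Derivation:
pushleft(32): [32]
popright(): []
pushright(21): [21]
popleft(): []
pushright(22): [22]
popleft(): []
pushleft(29): [29]
pushright(19): [29, 19]
pushleft(96): [96, 29, 19]
popright(): [96, 29]
pushright(35): [96, 29, 35]
popright(): [96, 29]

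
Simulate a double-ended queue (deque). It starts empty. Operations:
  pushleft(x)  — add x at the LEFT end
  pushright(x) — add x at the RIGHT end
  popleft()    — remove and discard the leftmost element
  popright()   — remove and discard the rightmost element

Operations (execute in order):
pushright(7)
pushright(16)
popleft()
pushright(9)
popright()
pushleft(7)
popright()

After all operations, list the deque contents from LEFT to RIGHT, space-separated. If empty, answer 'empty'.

pushright(7): [7]
pushright(16): [7, 16]
popleft(): [16]
pushright(9): [16, 9]
popright(): [16]
pushleft(7): [7, 16]
popright(): [7]

Answer: 7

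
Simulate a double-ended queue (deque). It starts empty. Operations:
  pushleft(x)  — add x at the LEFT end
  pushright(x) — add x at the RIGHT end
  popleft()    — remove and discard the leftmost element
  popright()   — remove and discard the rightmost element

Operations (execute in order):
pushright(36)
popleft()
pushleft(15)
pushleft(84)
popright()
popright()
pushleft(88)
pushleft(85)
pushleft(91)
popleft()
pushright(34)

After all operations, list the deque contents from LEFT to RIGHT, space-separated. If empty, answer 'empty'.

pushright(36): [36]
popleft(): []
pushleft(15): [15]
pushleft(84): [84, 15]
popright(): [84]
popright(): []
pushleft(88): [88]
pushleft(85): [85, 88]
pushleft(91): [91, 85, 88]
popleft(): [85, 88]
pushright(34): [85, 88, 34]

Answer: 85 88 34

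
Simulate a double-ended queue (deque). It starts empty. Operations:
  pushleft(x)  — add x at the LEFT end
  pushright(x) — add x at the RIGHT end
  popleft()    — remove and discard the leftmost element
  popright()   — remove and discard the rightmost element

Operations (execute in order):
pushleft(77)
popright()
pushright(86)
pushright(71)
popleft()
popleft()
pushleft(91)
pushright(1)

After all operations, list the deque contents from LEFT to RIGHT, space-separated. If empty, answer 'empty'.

pushleft(77): [77]
popright(): []
pushright(86): [86]
pushright(71): [86, 71]
popleft(): [71]
popleft(): []
pushleft(91): [91]
pushright(1): [91, 1]

Answer: 91 1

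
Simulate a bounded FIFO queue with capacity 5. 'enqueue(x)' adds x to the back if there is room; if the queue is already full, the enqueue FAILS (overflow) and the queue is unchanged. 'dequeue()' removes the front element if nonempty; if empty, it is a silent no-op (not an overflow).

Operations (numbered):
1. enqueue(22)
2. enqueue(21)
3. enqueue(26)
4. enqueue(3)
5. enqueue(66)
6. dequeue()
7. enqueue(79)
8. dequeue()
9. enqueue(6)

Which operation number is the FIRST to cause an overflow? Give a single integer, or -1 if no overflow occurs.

1. enqueue(22): size=1
2. enqueue(21): size=2
3. enqueue(26): size=3
4. enqueue(3): size=4
5. enqueue(66): size=5
6. dequeue(): size=4
7. enqueue(79): size=5
8. dequeue(): size=4
9. enqueue(6): size=5

Answer: -1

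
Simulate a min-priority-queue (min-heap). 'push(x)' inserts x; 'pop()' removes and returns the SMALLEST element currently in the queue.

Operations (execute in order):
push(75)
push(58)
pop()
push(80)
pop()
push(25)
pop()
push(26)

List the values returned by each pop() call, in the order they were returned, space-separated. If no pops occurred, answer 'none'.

push(75): heap contents = [75]
push(58): heap contents = [58, 75]
pop() → 58: heap contents = [75]
push(80): heap contents = [75, 80]
pop() → 75: heap contents = [80]
push(25): heap contents = [25, 80]
pop() → 25: heap contents = [80]
push(26): heap contents = [26, 80]

Answer: 58 75 25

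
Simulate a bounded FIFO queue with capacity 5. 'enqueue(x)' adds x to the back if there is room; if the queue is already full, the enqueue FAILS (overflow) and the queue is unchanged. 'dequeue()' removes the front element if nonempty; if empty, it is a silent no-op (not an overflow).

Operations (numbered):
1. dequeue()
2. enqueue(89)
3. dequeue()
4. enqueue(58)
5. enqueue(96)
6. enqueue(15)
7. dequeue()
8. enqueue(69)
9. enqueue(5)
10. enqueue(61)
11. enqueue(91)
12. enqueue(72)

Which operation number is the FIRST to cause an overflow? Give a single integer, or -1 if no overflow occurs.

Answer: 11

Derivation:
1. dequeue(): empty, no-op, size=0
2. enqueue(89): size=1
3. dequeue(): size=0
4. enqueue(58): size=1
5. enqueue(96): size=2
6. enqueue(15): size=3
7. dequeue(): size=2
8. enqueue(69): size=3
9. enqueue(5): size=4
10. enqueue(61): size=5
11. enqueue(91): size=5=cap → OVERFLOW (fail)
12. enqueue(72): size=5=cap → OVERFLOW (fail)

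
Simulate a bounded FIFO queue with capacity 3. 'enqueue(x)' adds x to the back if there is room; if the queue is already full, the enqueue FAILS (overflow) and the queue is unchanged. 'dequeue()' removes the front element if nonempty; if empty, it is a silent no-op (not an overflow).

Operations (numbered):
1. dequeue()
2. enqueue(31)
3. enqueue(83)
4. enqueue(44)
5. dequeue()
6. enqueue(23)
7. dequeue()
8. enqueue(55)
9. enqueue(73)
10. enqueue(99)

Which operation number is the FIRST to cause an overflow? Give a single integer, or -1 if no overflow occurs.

1. dequeue(): empty, no-op, size=0
2. enqueue(31): size=1
3. enqueue(83): size=2
4. enqueue(44): size=3
5. dequeue(): size=2
6. enqueue(23): size=3
7. dequeue(): size=2
8. enqueue(55): size=3
9. enqueue(73): size=3=cap → OVERFLOW (fail)
10. enqueue(99): size=3=cap → OVERFLOW (fail)

Answer: 9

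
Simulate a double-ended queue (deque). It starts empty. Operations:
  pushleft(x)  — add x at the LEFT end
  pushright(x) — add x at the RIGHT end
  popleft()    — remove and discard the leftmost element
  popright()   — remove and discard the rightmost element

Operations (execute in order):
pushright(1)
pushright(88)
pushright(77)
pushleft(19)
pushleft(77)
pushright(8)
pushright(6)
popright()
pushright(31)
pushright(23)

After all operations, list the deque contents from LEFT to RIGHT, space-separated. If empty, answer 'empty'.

Answer: 77 19 1 88 77 8 31 23

Derivation:
pushright(1): [1]
pushright(88): [1, 88]
pushright(77): [1, 88, 77]
pushleft(19): [19, 1, 88, 77]
pushleft(77): [77, 19, 1, 88, 77]
pushright(8): [77, 19, 1, 88, 77, 8]
pushright(6): [77, 19, 1, 88, 77, 8, 6]
popright(): [77, 19, 1, 88, 77, 8]
pushright(31): [77, 19, 1, 88, 77, 8, 31]
pushright(23): [77, 19, 1, 88, 77, 8, 31, 23]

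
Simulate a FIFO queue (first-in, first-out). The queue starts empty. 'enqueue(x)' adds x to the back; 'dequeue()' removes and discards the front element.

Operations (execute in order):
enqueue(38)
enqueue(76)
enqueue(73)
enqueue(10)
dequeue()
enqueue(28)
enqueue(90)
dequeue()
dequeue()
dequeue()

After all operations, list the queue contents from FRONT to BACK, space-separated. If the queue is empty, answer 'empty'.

enqueue(38): [38]
enqueue(76): [38, 76]
enqueue(73): [38, 76, 73]
enqueue(10): [38, 76, 73, 10]
dequeue(): [76, 73, 10]
enqueue(28): [76, 73, 10, 28]
enqueue(90): [76, 73, 10, 28, 90]
dequeue(): [73, 10, 28, 90]
dequeue(): [10, 28, 90]
dequeue(): [28, 90]

Answer: 28 90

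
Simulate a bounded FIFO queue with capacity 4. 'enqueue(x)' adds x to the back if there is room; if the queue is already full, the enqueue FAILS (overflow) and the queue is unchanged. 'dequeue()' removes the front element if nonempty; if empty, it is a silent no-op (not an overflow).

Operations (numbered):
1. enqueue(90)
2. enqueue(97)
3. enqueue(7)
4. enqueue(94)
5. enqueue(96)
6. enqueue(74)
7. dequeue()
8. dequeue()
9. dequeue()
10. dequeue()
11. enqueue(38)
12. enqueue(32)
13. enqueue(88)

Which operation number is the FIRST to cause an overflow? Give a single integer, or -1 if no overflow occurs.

Answer: 5

Derivation:
1. enqueue(90): size=1
2. enqueue(97): size=2
3. enqueue(7): size=3
4. enqueue(94): size=4
5. enqueue(96): size=4=cap → OVERFLOW (fail)
6. enqueue(74): size=4=cap → OVERFLOW (fail)
7. dequeue(): size=3
8. dequeue(): size=2
9. dequeue(): size=1
10. dequeue(): size=0
11. enqueue(38): size=1
12. enqueue(32): size=2
13. enqueue(88): size=3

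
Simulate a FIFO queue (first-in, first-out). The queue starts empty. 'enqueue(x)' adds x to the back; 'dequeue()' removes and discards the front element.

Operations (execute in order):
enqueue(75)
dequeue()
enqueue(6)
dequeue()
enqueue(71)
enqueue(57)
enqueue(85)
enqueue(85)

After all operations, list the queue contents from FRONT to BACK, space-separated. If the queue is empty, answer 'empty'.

enqueue(75): [75]
dequeue(): []
enqueue(6): [6]
dequeue(): []
enqueue(71): [71]
enqueue(57): [71, 57]
enqueue(85): [71, 57, 85]
enqueue(85): [71, 57, 85, 85]

Answer: 71 57 85 85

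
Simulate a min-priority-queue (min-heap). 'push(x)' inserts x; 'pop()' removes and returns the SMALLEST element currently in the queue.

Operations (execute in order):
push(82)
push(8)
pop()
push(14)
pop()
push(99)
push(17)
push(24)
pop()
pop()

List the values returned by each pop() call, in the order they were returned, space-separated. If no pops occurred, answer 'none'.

Answer: 8 14 17 24

Derivation:
push(82): heap contents = [82]
push(8): heap contents = [8, 82]
pop() → 8: heap contents = [82]
push(14): heap contents = [14, 82]
pop() → 14: heap contents = [82]
push(99): heap contents = [82, 99]
push(17): heap contents = [17, 82, 99]
push(24): heap contents = [17, 24, 82, 99]
pop() → 17: heap contents = [24, 82, 99]
pop() → 24: heap contents = [82, 99]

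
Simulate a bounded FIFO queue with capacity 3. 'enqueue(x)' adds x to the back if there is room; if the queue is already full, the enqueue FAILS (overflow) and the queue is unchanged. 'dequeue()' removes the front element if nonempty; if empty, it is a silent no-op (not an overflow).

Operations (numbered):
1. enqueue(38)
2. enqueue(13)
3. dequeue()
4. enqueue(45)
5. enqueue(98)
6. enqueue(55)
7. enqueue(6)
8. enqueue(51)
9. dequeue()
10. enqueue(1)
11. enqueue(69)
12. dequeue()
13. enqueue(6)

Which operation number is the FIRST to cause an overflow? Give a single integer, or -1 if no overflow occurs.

Answer: 6

Derivation:
1. enqueue(38): size=1
2. enqueue(13): size=2
3. dequeue(): size=1
4. enqueue(45): size=2
5. enqueue(98): size=3
6. enqueue(55): size=3=cap → OVERFLOW (fail)
7. enqueue(6): size=3=cap → OVERFLOW (fail)
8. enqueue(51): size=3=cap → OVERFLOW (fail)
9. dequeue(): size=2
10. enqueue(1): size=3
11. enqueue(69): size=3=cap → OVERFLOW (fail)
12. dequeue(): size=2
13. enqueue(6): size=3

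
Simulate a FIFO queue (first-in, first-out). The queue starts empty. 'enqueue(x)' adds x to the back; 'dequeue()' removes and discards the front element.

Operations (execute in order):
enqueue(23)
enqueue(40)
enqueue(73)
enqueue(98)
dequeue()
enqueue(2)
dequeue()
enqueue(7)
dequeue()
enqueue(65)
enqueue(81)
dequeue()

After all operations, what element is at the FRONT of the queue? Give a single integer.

enqueue(23): queue = [23]
enqueue(40): queue = [23, 40]
enqueue(73): queue = [23, 40, 73]
enqueue(98): queue = [23, 40, 73, 98]
dequeue(): queue = [40, 73, 98]
enqueue(2): queue = [40, 73, 98, 2]
dequeue(): queue = [73, 98, 2]
enqueue(7): queue = [73, 98, 2, 7]
dequeue(): queue = [98, 2, 7]
enqueue(65): queue = [98, 2, 7, 65]
enqueue(81): queue = [98, 2, 7, 65, 81]
dequeue(): queue = [2, 7, 65, 81]

Answer: 2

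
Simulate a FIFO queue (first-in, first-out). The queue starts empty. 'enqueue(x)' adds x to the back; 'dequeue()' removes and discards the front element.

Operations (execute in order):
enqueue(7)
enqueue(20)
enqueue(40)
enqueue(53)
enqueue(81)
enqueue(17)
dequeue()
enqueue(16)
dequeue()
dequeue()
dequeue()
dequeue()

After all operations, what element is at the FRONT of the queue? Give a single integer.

enqueue(7): queue = [7]
enqueue(20): queue = [7, 20]
enqueue(40): queue = [7, 20, 40]
enqueue(53): queue = [7, 20, 40, 53]
enqueue(81): queue = [7, 20, 40, 53, 81]
enqueue(17): queue = [7, 20, 40, 53, 81, 17]
dequeue(): queue = [20, 40, 53, 81, 17]
enqueue(16): queue = [20, 40, 53, 81, 17, 16]
dequeue(): queue = [40, 53, 81, 17, 16]
dequeue(): queue = [53, 81, 17, 16]
dequeue(): queue = [81, 17, 16]
dequeue(): queue = [17, 16]

Answer: 17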